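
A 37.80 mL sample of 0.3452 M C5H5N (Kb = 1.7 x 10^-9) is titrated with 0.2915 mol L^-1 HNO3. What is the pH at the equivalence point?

n(C5H5N) = 0.3452 x 0.03780 = 0.01305 mol; V(HNO3) at equivalence = 0.01305/0.2915 = 0.04476 L.
At equivalence the base is fully converted to C5H5NH+; total volume = 0.08256 L, so [C5H5NH+] = 0.01305/0.08256 = 0.1580 M.
Ka(C5H5NH+) = Kw/Kb = 1.0e-14 / 1.7 x 10^-9 = 5.88e-6.
[H^+] = sqrt(Ka x [C5H5NH+]) = sqrt(5.88e-6 x 0.1580) = 0.000964 M.
pH = -log(0.000964) = 3.02.

3.02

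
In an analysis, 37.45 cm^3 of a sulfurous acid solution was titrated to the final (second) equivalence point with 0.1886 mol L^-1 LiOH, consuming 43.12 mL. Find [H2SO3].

n(LiOH) = 0.1886 x 0.04312 = 0.008132 mol.
At the final (second) equivalence point, 2 mol OH^- react per mol H2SO3, so n(H2SO3) = 0.008132 / 2 = 0.004066 mol.
[H2SO3] = 0.004066 / 0.03745 L = 0.109 M.

0.109 M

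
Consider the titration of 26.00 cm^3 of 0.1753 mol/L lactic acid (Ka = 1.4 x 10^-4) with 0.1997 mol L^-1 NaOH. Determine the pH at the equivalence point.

n(HC3H5O3) = 0.1753 x 0.02600 = 0.004558 mol; V(NaOH) at equivalence = 0.004558/0.1997 = 0.02282 L.
At equivalence all the acid is converted to C3H5O3-; total volume = 0.02600 + 0.02282 = 0.04882 L, so [C3H5O3-] = 0.004558/0.04882 = 0.09335 M.
Kb = Kw/Ka = 1.0e-14 / 1.4 x 10^-4 = 7.14e-11.
[OH^-] = sqrt(Kb x [C3H5O3-]) = sqrt(7.14e-11 x 0.09335) = 2.58e-6 M.
pOH = 5.59, so pH = 14.00 - 5.59 = 8.41.

8.41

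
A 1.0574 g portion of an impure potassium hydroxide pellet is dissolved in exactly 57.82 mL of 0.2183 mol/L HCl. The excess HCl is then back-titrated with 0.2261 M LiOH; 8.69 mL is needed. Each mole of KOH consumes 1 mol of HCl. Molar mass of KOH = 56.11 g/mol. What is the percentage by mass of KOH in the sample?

56.6%

Total n(HCl) added = 0.2183 x 0.05782 = 0.01262 mol.
n(LiOH) used = 0.2261 x 0.008690 = 0.001965 mol, which equals the excess n(HCl).
So n(HCl) consumed by the sample = 0.01262 - 0.001965 = 0.01066 mol.
n(KOH) = 0.01066 / 1 = 0.01066 mol.
mass KOH = 0.01066 x 56.11 = 0.5980 g, so %KOH = 0.5980/1.0574 x 100 = 56.6%.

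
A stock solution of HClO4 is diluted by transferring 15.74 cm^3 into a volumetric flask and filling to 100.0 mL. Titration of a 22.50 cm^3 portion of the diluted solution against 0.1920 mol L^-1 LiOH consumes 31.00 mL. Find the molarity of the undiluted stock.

1.68 M

n(LiOH) = 0.1920 x 0.03100 = 0.005952 mol.
n(HClO4) in the aliquot = 0.005952 mol.
[diluted HClO4] = 0.005952 / 0.02250 = 0.2645 M.
Dilution factor = 100.0/15.74 = 6.353, so [stock] = 0.2645 x 6.353 = 1.68 M.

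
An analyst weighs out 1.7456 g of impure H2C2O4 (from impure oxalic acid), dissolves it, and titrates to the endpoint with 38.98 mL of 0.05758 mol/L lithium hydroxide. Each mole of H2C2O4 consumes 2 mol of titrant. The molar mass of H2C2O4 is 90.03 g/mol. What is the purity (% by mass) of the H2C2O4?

5.79%

n(LiOH) = 0.05758 x 0.03898 = 0.002244 mol.
n(H2C2O4) = 0.002244 / 2 = 0.001122 mol.
mass of H2C2O4 = 0.001122 x 90.03 = 0.1010 g.
% purity = 0.1010 / 1.7456 x 100 = 5.79%.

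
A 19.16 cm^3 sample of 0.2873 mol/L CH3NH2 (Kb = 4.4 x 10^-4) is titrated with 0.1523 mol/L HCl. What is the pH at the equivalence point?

n(CH3NH2) = 0.2873 x 0.01916 = 0.005505 mol; V(HCl) at equivalence = 0.005505/0.1523 = 0.03614 L.
At equivalence the base is fully converted to CH3NH3+; total volume = 0.05530 L, so [CH3NH3+] = 0.005505/0.05530 = 0.09954 M.
Ka(CH3NH3+) = Kw/Kb = 1.0e-14 / 4.4 x 10^-4 = 2.27e-11.
[H^+] = sqrt(Ka x [CH3NH3+]) = sqrt(2.27e-11 x 0.09954) = 1.50e-6 M.
pH = -log(1.50e-6) = 5.82.

5.82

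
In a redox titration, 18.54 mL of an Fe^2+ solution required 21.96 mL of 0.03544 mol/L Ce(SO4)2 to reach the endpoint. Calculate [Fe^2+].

n(Ce(SO4)2) = 0.03544 x 0.02196 = 0.0007783 mol.
From the balanced equation, 1 mol Ce(SO4)2 reacts with 1 mol Fe^2+, so n(Fe^2+) = 0.0007783 x 1/1 = 0.0007783 mol.
[Fe^2+] = 0.0007783 / 0.01854 L = 0.0420 M.

0.0420 M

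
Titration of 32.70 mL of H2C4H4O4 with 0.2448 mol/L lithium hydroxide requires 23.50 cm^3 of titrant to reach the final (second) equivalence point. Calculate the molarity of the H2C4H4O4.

n(LiOH) = 0.2448 x 0.02350 = 0.005753 mol.
At the final (second) equivalence point, 2 mol OH^- react per mol H2C4H4O4, so n(H2C4H4O4) = 0.005753 / 2 = 0.002876 mol.
[H2C4H4O4] = 0.002876 / 0.03270 L = 0.0880 M.

0.0880 M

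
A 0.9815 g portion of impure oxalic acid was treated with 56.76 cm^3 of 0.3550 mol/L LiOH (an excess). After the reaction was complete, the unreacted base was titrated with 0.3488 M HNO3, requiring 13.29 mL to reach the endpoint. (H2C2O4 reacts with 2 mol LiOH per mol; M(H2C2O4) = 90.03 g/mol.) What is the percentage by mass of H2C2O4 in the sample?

Total n(LiOH) added = 0.3550 x 0.05676 = 0.02015 mol.
n(HNO3) used = 0.3488 x 0.01329 = 0.004636 mol, which equals the excess n(LiOH).
So n(LiOH) consumed by the sample = 0.02015 - 0.004636 = 0.01551 mol.
n(H2C2O4) = 0.01551 / 2 = 0.007757 mol.
mass H2C2O4 = 0.007757 x 90.03 = 0.6984 g, so %H2C2O4 = 0.6984/0.9815 x 100 = 71.2%.

71.2%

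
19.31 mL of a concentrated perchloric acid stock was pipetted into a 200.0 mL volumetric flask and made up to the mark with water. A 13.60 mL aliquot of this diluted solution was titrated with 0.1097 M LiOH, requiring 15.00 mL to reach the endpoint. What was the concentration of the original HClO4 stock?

1.25 M

n(LiOH) = 0.1097 x 0.01500 = 0.001646 mol.
n(HClO4) in the aliquot = 0.001646 mol.
[diluted HClO4] = 0.001646 / 0.01360 = 0.1210 M.
Dilution factor = 200.0/19.31 = 10.36, so [stock] = 0.1210 x 10.36 = 1.25 M.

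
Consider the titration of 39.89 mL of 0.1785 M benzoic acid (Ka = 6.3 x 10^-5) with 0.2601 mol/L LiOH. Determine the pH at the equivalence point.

8.61

n(C6H5COOH) = 0.1785 x 0.03989 = 0.007120 mol; V(LiOH) at equivalence = 0.007120/0.2601 = 0.02738 L.
At equivalence all the acid is converted to C6H5COO-; total volume = 0.03989 + 0.02738 = 0.06727 L, so [C6H5COO-] = 0.007120/0.06727 = 0.1059 M.
Kb = Kw/Ka = 1.0e-14 / 6.3 x 10^-5 = 1.59e-10.
[OH^-] = sqrt(Kb x [C6H5COO-]) = sqrt(1.59e-10 x 0.1059) = 4.10e-6 M.
pOH = 5.39, so pH = 14.00 - 5.39 = 8.61.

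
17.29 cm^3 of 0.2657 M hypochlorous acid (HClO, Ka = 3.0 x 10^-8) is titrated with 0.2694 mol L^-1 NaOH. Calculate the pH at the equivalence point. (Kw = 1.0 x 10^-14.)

10.32

n(HClO) = 0.2657 x 0.01729 = 0.004594 mol; V(NaOH) at equivalence = 0.004594/0.2694 = 0.01705 L.
At equivalence all the acid is converted to ClO-; total volume = 0.01729 + 0.01705 = 0.03434 L, so [ClO-] = 0.004594/0.03434 = 0.1338 M.
Kb = Kw/Ka = 1.0e-14 / 3.0 x 10^-8 = 3.33e-7.
[OH^-] = sqrt(Kb x [ClO-]) = sqrt(3.33e-7 x 0.1338) = 0.000211 M.
pOH = 3.68, so pH = 14.00 - 3.68 = 10.32.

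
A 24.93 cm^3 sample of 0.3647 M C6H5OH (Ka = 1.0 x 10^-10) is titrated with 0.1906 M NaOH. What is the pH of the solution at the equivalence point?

n(C6H5OH) = 0.3647 x 0.02493 = 0.009092 mol; V(NaOH) at equivalence = 0.009092/0.1906 = 0.04770 L.
At equivalence all the acid is converted to C6H5O-; total volume = 0.02493 + 0.04770 = 0.07263 L, so [C6H5O-] = 0.009092/0.07263 = 0.1252 M.
Kb = Kw/Ka = 1.0e-14 / 1.0 x 10^-10 = 0.000100.
[OH^-] = sqrt(Kb x [C6H5O-]) = sqrt(0.000100 x 0.1252) = 0.00354 M.
pOH = 2.45, so pH = 14.00 - 2.45 = 11.55.

11.55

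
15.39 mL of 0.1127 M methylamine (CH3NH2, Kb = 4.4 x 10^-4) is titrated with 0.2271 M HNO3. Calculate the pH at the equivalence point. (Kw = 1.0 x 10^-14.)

5.88

n(CH3NH2) = 0.1127 x 0.01539 = 0.001734 mol; V(HNO3) at equivalence = 0.001734/0.2271 = 0.007637 L.
At equivalence the base is fully converted to CH3NH3+; total volume = 0.02303 L, so [CH3NH3+] = 0.001734/0.02303 = 0.07532 M.
Ka(CH3NH3+) = Kw/Kb = 1.0e-14 / 4.4 x 10^-4 = 2.27e-11.
[H^+] = sqrt(Ka x [CH3NH3+]) = sqrt(2.27e-11 x 0.07532) = 1.31e-6 M.
pH = -log(1.31e-6) = 5.88.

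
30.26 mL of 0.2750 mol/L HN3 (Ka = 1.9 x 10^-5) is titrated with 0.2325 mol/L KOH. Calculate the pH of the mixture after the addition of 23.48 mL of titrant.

Initial n(HN3) = 0.2750 x 0.03026 = 0.008322 mol.
n(KOH) added = 0.2325 x 0.02348 = 0.005459 mol, converting that many moles of HN3 to N3-.
Remaining n(HN3) = 0.002862 mol; n(N3-) = 0.005459 mol.
By Henderson-Hasselbalch, pH = pKa + log([A^-]/[HA]) = 4.72 + log(0.005459/0.002862) = 4.72 + (+0.28) = 5.00.

5.00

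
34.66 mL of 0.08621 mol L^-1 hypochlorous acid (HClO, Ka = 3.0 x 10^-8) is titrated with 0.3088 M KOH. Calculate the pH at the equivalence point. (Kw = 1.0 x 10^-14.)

10.18

n(HClO) = 0.08621 x 0.03466 = 0.002988 mol; V(KOH) at equivalence = 0.002988/0.3088 = 0.009676 L.
At equivalence all the acid is converted to ClO-; total volume = 0.03466 + 0.009676 = 0.04434 L, so [ClO-] = 0.002988/0.04434 = 0.06739 M.
Kb = Kw/Ka = 1.0e-14 / 3.0 x 10^-8 = 3.33e-7.
[OH^-] = sqrt(Kb x [ClO-]) = sqrt(3.33e-7 x 0.06739) = 0.000150 M.
pOH = 3.82, so pH = 14.00 - 3.82 = 10.18.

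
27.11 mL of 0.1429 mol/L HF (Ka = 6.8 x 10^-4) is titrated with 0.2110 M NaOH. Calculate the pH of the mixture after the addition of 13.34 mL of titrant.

Initial n(HF) = 0.1429 x 0.02711 = 0.003874 mol.
n(NaOH) added = 0.2110 x 0.01334 = 0.002815 mol, converting that many moles of HF to F-.
Remaining n(HF) = 0.001059 mol; n(F-) = 0.002815 mol.
By Henderson-Hasselbalch, pH = pKa + log([A^-]/[HA]) = 3.17 + log(0.002815/0.001059) = 3.17 + (+0.42) = 3.59.

3.59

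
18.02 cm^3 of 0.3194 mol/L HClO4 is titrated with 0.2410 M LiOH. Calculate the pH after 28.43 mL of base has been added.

n(acid) = 0.3194 x 0.01802 = 0.005756 mol; n(LiOH) added = 0.2410 x 0.02843 = 0.006852 mol.
Base is in excess by 0.006852 - 0.005756 = 0.001096 mol in a total volume of 0.04645 L.
[OH^-] = 0.001096/0.04645 = 0.02360 M, so pOH = 1.63 and pH = 14.00 - 1.63 = 12.37.

12.37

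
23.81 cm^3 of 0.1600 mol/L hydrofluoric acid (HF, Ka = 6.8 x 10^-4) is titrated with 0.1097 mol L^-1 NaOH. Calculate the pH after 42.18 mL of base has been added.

n(acid) = 0.1600 x 0.02381 = 0.003810 mol; n(NaOH) added = 0.1097 x 0.04218 = 0.004627 mol.
Base is in excess by 0.004627 - 0.003810 = 0.0008175 mol in a total volume of 0.06599 L.
[OH^-] = 0.0008175/0.06599 = 0.01239 M, so pOH = 1.91 and pH = 14.00 - 1.91 = 12.09.

12.09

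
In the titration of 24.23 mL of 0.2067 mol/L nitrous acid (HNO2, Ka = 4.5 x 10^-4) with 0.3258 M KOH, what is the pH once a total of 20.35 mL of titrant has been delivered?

n(acid) = 0.2067 x 0.02423 = 0.005008 mol; n(KOH) added = 0.3258 x 0.02035 = 0.006630 mol.
Base is in excess by 0.006630 - 0.005008 = 0.001622 mol in a total volume of 0.04458 L.
[OH^-] = 0.001622/0.04458 = 0.03638 M, so pOH = 1.44 and pH = 14.00 - 1.44 = 12.56.

12.56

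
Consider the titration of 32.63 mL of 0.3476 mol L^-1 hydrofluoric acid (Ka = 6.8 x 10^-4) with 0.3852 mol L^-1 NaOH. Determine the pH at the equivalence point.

n(HF) = 0.3476 x 0.03263 = 0.01134 mol; V(NaOH) at equivalence = 0.01134/0.3852 = 0.02944 L.
At equivalence all the acid is converted to F-; total volume = 0.03263 + 0.02944 = 0.06207 L, so [F-] = 0.01134/0.06207 = 0.1827 M.
Kb = Kw/Ka = 1.0e-14 / 6.8 x 10^-4 = 1.47e-11.
[OH^-] = sqrt(Kb x [F-]) = sqrt(1.47e-11 x 0.1827) = 1.64e-6 M.
pOH = 5.79, so pH = 14.00 - 5.79 = 8.21.

8.21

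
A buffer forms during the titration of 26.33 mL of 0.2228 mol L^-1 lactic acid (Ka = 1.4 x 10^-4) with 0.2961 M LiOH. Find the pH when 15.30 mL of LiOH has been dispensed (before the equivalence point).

Initial n(HC3H5O3) = 0.2228 x 0.02633 = 0.005866 mol.
n(LiOH) added = 0.2961 x 0.01530 = 0.004530 mol, converting that many moles of HC3H5O3 to C3H5O3-.
Remaining n(HC3H5O3) = 0.001336 mol; n(C3H5O3-) = 0.004530 mol.
By Henderson-Hasselbalch, pH = pKa + log([A^-]/[HA]) = 3.85 + log(0.004530/0.001336) = 3.85 + (+0.53) = 4.38.

4.38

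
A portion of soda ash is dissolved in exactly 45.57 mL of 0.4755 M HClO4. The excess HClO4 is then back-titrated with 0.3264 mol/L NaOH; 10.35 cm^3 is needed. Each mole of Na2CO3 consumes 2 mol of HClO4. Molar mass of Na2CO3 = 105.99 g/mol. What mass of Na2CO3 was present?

0.969 g

Total n(HClO4) added = 0.4755 x 0.04557 = 0.02167 mol.
n(NaOH) used = 0.3264 x 0.01035 = 0.003378 mol, which equals the excess n(HClO4).
So n(HClO4) consumed by the sample = 0.02167 - 0.003378 = 0.01829 mol.
n(Na2CO3) = 0.01829 / 2 = 0.009145 mol.
mass = 0.009145 mol x 105.99 g/mol = 0.969 g.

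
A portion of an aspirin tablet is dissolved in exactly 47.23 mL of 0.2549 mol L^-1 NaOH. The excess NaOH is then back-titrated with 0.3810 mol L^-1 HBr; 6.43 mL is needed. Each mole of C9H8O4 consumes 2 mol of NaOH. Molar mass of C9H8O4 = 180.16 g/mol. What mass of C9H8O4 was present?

Total n(NaOH) added = 0.2549 x 0.04723 = 0.01204 mol.
n(HBr) used = 0.3810 x 0.006430 = 0.002450 mol, which equals the excess n(NaOH).
So n(NaOH) consumed by the sample = 0.01204 - 0.002450 = 0.009589 mol.
n(C9H8O4) = 0.009589 / 2 = 0.004795 mol.
mass = 0.004795 mol x 180.16 g/mol = 0.864 g.

0.864 g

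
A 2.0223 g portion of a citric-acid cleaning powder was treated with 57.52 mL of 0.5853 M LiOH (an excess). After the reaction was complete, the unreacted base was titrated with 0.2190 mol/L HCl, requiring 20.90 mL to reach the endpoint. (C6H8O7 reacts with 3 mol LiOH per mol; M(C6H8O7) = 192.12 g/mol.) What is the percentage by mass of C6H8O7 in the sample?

Total n(LiOH) added = 0.5853 x 0.05752 = 0.03367 mol.
n(HCl) used = 0.2190 x 0.02090 = 0.004577 mol, which equals the excess n(LiOH).
So n(LiOH) consumed by the sample = 0.03367 - 0.004577 = 0.02909 mol.
n(C6H8O7) = 0.02909 / 3 = 0.009696 mol.
mass C6H8O7 = 0.009696 x 192.12 = 1.863 g, so %C6H8O7 = 1.863/2.0223 x 100 = 92.1%.

92.1%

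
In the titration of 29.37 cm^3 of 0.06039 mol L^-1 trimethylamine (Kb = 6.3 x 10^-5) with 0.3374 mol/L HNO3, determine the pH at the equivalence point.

5.54

n((CH3)3N) = 0.06039 x 0.02937 = 0.001774 mol; V(HNO3) at equivalence = 0.001774/0.3374 = 0.005257 L.
At equivalence the base is fully converted to (CH3)3NH+; total volume = 0.03463 L, so [(CH3)3NH+] = 0.001774/0.03463 = 0.05122 M.
Ka((CH3)3NH+) = Kw/Kb = 1.0e-14 / 6.3 x 10^-5 = 1.59e-10.
[H^+] = sqrt(Ka x [(CH3)3NH+]) = sqrt(1.59e-10 x 0.05122) = 2.85e-6 M.
pH = -log(2.85e-6) = 5.54.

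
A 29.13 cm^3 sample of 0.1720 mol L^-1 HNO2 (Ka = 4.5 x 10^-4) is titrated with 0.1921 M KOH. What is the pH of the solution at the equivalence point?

n(HNO2) = 0.1720 x 0.02913 = 0.005010 mol; V(KOH) at equivalence = 0.005010/0.1921 = 0.02608 L.
At equivalence all the acid is converted to NO2-; total volume = 0.02913 + 0.02608 = 0.05521 L, so [NO2-] = 0.005010/0.05521 = 0.09075 M.
Kb = Kw/Ka = 1.0e-14 / 4.5 x 10^-4 = 2.22e-11.
[OH^-] = sqrt(Kb x [NO2-]) = sqrt(2.22e-11 x 0.09075) = 1.42e-6 M.
pOH = 5.85, so pH = 14.00 - 5.85 = 8.15.

8.15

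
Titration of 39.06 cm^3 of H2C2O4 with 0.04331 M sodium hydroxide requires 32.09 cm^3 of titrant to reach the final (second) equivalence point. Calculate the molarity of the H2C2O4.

n(NaOH) = 0.04331 x 0.03209 = 0.001390 mol.
At the final (second) equivalence point, 2 mol OH^- react per mol H2C2O4, so n(H2C2O4) = 0.001390 / 2 = 0.0006949 mol.
[H2C2O4] = 0.0006949 / 0.03906 L = 0.0178 M.

0.0178 M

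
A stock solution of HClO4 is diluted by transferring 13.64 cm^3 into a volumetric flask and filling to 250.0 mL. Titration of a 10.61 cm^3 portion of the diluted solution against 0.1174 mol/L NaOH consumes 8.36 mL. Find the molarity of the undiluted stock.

1.70 M

n(NaOH) = 0.1174 x 0.008360 = 0.0009815 mol.
n(HClO4) in the aliquot = 0.0009815 mol.
[diluted HClO4] = 0.0009815 / 0.01061 = 0.09250 M.
Dilution factor = 250.0/13.64 = 18.33, so [stock] = 0.09250 x 18.33 = 1.70 M.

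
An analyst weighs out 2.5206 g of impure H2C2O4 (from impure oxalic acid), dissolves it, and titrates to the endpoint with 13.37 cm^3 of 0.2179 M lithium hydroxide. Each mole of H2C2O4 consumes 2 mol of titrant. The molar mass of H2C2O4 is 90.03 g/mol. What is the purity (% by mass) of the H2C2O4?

n(LiOH) = 0.2179 x 0.01337 = 0.002913 mol.
n(H2C2O4) = 0.002913 / 2 = 0.001457 mol.
mass of H2C2O4 = 0.001457 x 90.03 = 0.1311 g.
% purity = 0.1311 / 2.5206 x 100 = 5.20%.

5.20%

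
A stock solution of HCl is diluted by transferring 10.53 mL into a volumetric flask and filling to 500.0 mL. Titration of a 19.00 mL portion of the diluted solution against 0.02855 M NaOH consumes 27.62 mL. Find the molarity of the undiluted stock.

1.97 M

n(NaOH) = 0.02855 x 0.02762 = 0.0007886 mol.
n(HCl) in the aliquot = 0.0007886 mol.
[diluted HCl] = 0.0007886 / 0.01900 = 0.04150 M.
Dilution factor = 500.0/10.53 = 47.48, so [stock] = 0.04150 x 47.48 = 1.97 M.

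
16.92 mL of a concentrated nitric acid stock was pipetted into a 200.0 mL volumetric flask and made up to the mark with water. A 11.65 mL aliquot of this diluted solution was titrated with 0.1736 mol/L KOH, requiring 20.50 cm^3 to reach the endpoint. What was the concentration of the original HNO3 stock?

3.61 M

n(KOH) = 0.1736 x 0.02050 = 0.003559 mol.
n(HNO3) in the aliquot = 0.003559 mol.
[diluted HNO3] = 0.003559 / 0.01165 = 0.3055 M.
Dilution factor = 200.0/16.92 = 11.82, so [stock] = 0.3055 x 11.82 = 3.61 M.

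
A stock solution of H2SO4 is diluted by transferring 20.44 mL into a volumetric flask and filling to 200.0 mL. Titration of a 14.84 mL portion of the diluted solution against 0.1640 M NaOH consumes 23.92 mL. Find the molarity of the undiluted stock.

1.29 M

n(NaOH) = 0.1640 x 0.02392 = 0.003923 mol.
n(H2SO4) in the aliquot = 0.003923 x 1/2 = 0.001961 mol.
[diluted H2SO4] = 0.001961 / 0.01484 = 0.1322 M.
Dilution factor = 200.0/20.44 = 9.785, so [stock] = 0.1322 x 9.785 = 1.29 M.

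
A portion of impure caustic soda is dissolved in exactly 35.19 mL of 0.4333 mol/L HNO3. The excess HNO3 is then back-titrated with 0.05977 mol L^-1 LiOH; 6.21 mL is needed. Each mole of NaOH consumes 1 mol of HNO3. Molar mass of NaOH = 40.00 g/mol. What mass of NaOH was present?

Total n(HNO3) added = 0.4333 x 0.03519 = 0.01525 mol.
n(LiOH) used = 0.05977 x 0.006210 = 0.0003712 mol, which equals the excess n(HNO3).
So n(HNO3) consumed by the sample = 0.01525 - 0.0003712 = 0.01488 mol.
n(NaOH) = 0.01488 / 1 = 0.01488 mol.
mass = 0.01488 mol x 40.00 g/mol = 0.595 g.

0.595 g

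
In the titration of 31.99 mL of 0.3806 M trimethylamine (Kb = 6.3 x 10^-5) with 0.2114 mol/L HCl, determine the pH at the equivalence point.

n((CH3)3N) = 0.3806 x 0.03199 = 0.01218 mol; V(HCl) at equivalence = 0.01218/0.2114 = 0.05759 L.
At equivalence the base is fully converted to (CH3)3NH+; total volume = 0.08958 L, so [(CH3)3NH+] = 0.01218/0.08958 = 0.1359 M.
Ka((CH3)3NH+) = Kw/Kb = 1.0e-14 / 6.3 x 10^-5 = 1.59e-10.
[H^+] = sqrt(Ka x [(CH3)3NH+]) = sqrt(1.59e-10 x 0.1359) = 4.64e-6 M.
pH = -log(4.64e-6) = 5.33.

5.33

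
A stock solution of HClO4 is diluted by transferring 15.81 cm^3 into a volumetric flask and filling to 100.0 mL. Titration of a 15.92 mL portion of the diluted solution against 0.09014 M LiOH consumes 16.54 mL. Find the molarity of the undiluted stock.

n(LiOH) = 0.09014 x 0.01654 = 0.001491 mol.
n(HClO4) in the aliquot = 0.001491 mol.
[diluted HClO4] = 0.001491 / 0.01592 = 0.09365 M.
Dilution factor = 100.0/15.81 = 6.325, so [stock] = 0.09365 x 6.325 = 0.592 M.

0.592 M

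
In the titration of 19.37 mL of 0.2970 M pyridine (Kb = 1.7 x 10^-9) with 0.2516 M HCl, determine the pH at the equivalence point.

n(C5H5N) = 0.2970 x 0.01937 = 0.005753 mol; V(HCl) at equivalence = 0.005753/0.2516 = 0.02287 L.
At equivalence the base is fully converted to C5H5NH+; total volume = 0.04224 L, so [C5H5NH+] = 0.005753/0.04224 = 0.1362 M.
Ka(C5H5NH+) = Kw/Kb = 1.0e-14 / 1.7 x 10^-9 = 5.88e-6.
[H^+] = sqrt(Ka x [C5H5NH+]) = sqrt(5.88e-6 x 0.1362) = 0.000895 M.
pH = -log(0.000895) = 3.05.

3.05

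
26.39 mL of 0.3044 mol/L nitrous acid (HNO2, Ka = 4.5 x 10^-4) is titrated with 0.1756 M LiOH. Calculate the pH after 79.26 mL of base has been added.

12.75

n(acid) = 0.3044 x 0.02639 = 0.008033 mol; n(LiOH) added = 0.1756 x 0.07926 = 0.01392 mol.
Base is in excess by 0.01392 - 0.008033 = 0.005885 mol in a total volume of 0.1057 L.
[OH^-] = 0.005885/0.1057 = 0.05570 M, so pOH = 1.25 and pH = 14.00 - 1.25 = 12.75.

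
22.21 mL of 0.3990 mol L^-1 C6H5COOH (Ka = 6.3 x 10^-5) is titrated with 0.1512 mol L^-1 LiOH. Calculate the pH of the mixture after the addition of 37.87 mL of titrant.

Initial n(C6H5COOH) = 0.3990 x 0.02221 = 0.008862 mol.
n(LiOH) added = 0.1512 x 0.03787 = 0.005726 mol, converting that many moles of C6H5COOH to C6H5COO-.
Remaining n(C6H5COOH) = 0.003136 mol; n(C6H5COO-) = 0.005726 mol.
By Henderson-Hasselbalch, pH = pKa + log([A^-]/[HA]) = 4.20 + log(0.005726/0.003136) = 4.20 + (+0.26) = 4.46.

4.46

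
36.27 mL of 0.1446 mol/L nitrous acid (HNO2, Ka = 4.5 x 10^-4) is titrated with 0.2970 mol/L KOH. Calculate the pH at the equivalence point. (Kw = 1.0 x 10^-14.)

8.17

n(HNO2) = 0.1446 x 0.03627 = 0.005245 mol; V(KOH) at equivalence = 0.005245/0.2970 = 0.01766 L.
At equivalence all the acid is converted to NO2-; total volume = 0.03627 + 0.01766 = 0.05393 L, so [NO2-] = 0.005245/0.05393 = 0.09725 M.
Kb = Kw/Ka = 1.0e-14 / 4.5 x 10^-4 = 2.22e-11.
[OH^-] = sqrt(Kb x [NO2-]) = sqrt(2.22e-11 x 0.09725) = 1.47e-6 M.
pOH = 5.83, so pH = 14.00 - 5.83 = 8.17.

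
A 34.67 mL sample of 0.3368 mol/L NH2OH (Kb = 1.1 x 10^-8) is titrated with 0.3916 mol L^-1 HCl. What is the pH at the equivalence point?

n(NH2OH) = 0.3368 x 0.03467 = 0.01168 mol; V(HCl) at equivalence = 0.01168/0.3916 = 0.02982 L.
At equivalence the base is fully converted to NH3OH+; total volume = 0.06449 L, so [NH3OH+] = 0.01168/0.06449 = 0.1811 M.
Ka(NH3OH+) = Kw/Kb = 1.0e-14 / 1.1 x 10^-8 = 9.09e-7.
[H^+] = sqrt(Ka x [NH3OH+]) = sqrt(9.09e-7 x 0.1811) = 0.000406 M.
pH = -log(0.000406) = 3.39.

3.39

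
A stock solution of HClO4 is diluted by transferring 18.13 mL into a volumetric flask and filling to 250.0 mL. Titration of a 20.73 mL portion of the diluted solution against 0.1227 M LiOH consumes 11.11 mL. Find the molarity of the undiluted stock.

0.907 M

n(LiOH) = 0.1227 x 0.01111 = 0.001363 mol.
n(HClO4) in the aliquot = 0.001363 mol.
[diluted HClO4] = 0.001363 / 0.02073 = 0.06576 M.
Dilution factor = 250.0/18.13 = 13.79, so [stock] = 0.06576 x 13.79 = 0.907 M.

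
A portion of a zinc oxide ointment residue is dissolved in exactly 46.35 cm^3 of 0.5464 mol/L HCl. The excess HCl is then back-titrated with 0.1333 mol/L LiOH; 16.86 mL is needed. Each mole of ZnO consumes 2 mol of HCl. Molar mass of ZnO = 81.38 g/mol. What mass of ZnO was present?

0.939 g

Total n(HCl) added = 0.5464 x 0.04635 = 0.02533 mol.
n(LiOH) used = 0.1333 x 0.01686 = 0.002247 mol, which equals the excess n(HCl).
So n(HCl) consumed by the sample = 0.02533 - 0.002247 = 0.02308 mol.
n(ZnO) = 0.02308 / 2 = 0.01154 mol.
mass = 0.01154 mol x 81.38 g/mol = 0.939 g.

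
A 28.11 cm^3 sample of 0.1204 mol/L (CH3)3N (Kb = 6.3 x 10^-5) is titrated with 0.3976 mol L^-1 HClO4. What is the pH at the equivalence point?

n((CH3)3N) = 0.1204 x 0.02811 = 0.003384 mol; V(HClO4) at equivalence = 0.003384/0.3976 = 0.008512 L.
At equivalence the base is fully converted to (CH3)3NH+; total volume = 0.03662 L, so [(CH3)3NH+] = 0.003384/0.03662 = 0.09242 M.
Ka((CH3)3NH+) = Kw/Kb = 1.0e-14 / 6.3 x 10^-5 = 1.59e-10.
[H^+] = sqrt(Ka x [(CH3)3NH+]) = sqrt(1.59e-10 x 0.09242) = 3.83e-6 M.
pH = -log(3.83e-6) = 5.42.

5.42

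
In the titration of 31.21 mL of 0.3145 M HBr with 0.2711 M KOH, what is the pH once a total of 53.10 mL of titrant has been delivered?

12.73

n(acid) = 0.3145 x 0.03121 = 0.009816 mol; n(KOH) added = 0.2711 x 0.05310 = 0.01440 mol.
Base is in excess by 0.01440 - 0.009816 = 0.004580 mol in a total volume of 0.08431 L.
[OH^-] = 0.004580/0.08431 = 0.05432 M, so pOH = 1.27 and pH = 14.00 - 1.27 = 12.73.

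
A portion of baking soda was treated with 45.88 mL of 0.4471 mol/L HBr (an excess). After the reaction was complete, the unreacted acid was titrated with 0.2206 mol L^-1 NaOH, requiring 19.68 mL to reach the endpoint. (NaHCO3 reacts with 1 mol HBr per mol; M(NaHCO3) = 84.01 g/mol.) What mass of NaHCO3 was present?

1.36 g

Total n(HBr) added = 0.4471 x 0.04588 = 0.02051 mol.
n(NaOH) used = 0.2206 x 0.01968 = 0.004341 mol, which equals the excess n(HBr).
So n(HBr) consumed by the sample = 0.02051 - 0.004341 = 0.01617 mol.
n(NaHCO3) = 0.01617 / 1 = 0.01617 mol.
mass = 0.01617 mol x 84.01 g/mol = 1.36 g.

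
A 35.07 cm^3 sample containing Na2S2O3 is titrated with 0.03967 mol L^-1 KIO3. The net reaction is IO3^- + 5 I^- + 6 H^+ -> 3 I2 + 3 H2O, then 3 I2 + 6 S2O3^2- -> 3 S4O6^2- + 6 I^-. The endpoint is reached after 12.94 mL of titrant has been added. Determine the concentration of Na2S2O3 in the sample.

0.0878 M

n(KIO3) = 0.03967 x 0.01294 = 0.0005133 mol.
From the balanced equation, 1 mol KIO3 reacts with 6 mol Na2S2O3, so n(Na2S2O3) = 0.0005133 x 6/1 = 0.003080 mol.
[Na2S2O3] = 0.003080 / 0.03507 L = 0.0878 M.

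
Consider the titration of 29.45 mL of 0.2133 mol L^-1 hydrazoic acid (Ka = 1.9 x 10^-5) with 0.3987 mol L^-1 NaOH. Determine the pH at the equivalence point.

n(HN3) = 0.2133 x 0.02945 = 0.006282 mol; V(NaOH) at equivalence = 0.006282/0.3987 = 0.01576 L.
At equivalence all the acid is converted to N3-; total volume = 0.02945 + 0.01576 = 0.04521 L, so [N3-] = 0.006282/0.04521 = 0.1390 M.
Kb = Kw/Ka = 1.0e-14 / 1.9 x 10^-5 = 5.26e-10.
[OH^-] = sqrt(Kb x [N3-]) = sqrt(5.26e-10 x 0.1390) = 8.55e-6 M.
pOH = 5.07, so pH = 14.00 - 5.07 = 8.93.

8.93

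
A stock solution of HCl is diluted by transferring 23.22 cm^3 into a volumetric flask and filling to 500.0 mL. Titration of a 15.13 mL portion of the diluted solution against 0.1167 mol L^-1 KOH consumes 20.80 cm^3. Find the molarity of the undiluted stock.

3.45 M

n(KOH) = 0.1167 x 0.02080 = 0.002427 mol.
n(HCl) in the aliquot = 0.002427 mol.
[diluted HCl] = 0.002427 / 0.01513 = 0.1604 M.
Dilution factor = 500.0/23.22 = 21.53, so [stock] = 0.1604 x 21.53 = 3.45 M.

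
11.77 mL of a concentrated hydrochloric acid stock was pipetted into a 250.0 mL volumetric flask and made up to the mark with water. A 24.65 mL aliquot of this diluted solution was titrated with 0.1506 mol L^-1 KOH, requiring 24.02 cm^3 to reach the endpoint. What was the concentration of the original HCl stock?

n(KOH) = 0.1506 x 0.02402 = 0.003617 mol.
n(HCl) in the aliquot = 0.003617 mol.
[diluted HCl] = 0.003617 / 0.02465 = 0.1468 M.
Dilution factor = 250.0/11.77 = 21.24, so [stock] = 0.1468 x 21.24 = 3.12 M.

3.12 M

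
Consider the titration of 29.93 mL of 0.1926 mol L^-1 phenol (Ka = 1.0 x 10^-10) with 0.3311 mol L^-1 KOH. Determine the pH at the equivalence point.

11.54

n(C6H5OH) = 0.1926 x 0.02993 = 0.005765 mol; V(KOH) at equivalence = 0.005765/0.3311 = 0.01741 L.
At equivalence all the acid is converted to C6H5O-; total volume = 0.02993 + 0.01741 = 0.04734 L, so [C6H5O-] = 0.005765/0.04734 = 0.1218 M.
Kb = Kw/Ka = 1.0e-14 / 1.0 x 10^-10 = 0.000100.
[OH^-] = sqrt(Kb x [C6H5O-]) = sqrt(0.000100 x 0.1218) = 0.00349 M.
pOH = 2.46, so pH = 14.00 - 2.46 = 11.54.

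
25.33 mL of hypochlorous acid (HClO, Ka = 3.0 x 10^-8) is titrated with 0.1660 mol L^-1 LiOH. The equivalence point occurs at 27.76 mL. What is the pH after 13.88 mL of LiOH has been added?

13.88 mL is exactly half the equivalence volume (27.76/2), i.e. the half-equivalence point.
There, n(HA) = n(A^-), so pH = pKa = -log(3.0 x 10^-8) = 7.52.

7.52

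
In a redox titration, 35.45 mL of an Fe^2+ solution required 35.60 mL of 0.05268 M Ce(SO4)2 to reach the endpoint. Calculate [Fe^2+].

0.0529 M

n(Ce(SO4)2) = 0.05268 x 0.03560 = 0.001875 mol.
From the balanced equation, 1 mol Ce(SO4)2 reacts with 1 mol Fe^2+, so n(Fe^2+) = 0.001875 x 1/1 = 0.001875 mol.
[Fe^2+] = 0.001875 / 0.03545 L = 0.0529 M.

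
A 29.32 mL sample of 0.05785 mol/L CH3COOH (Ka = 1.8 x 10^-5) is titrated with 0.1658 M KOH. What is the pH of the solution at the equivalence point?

n(CH3COOH) = 0.05785 x 0.02932 = 0.001696 mol; V(KOH) at equivalence = 0.001696/0.1658 = 0.01023 L.
At equivalence all the acid is converted to CH3COO-; total volume = 0.02932 + 0.01023 = 0.03955 L, so [CH3COO-] = 0.001696/0.03955 = 0.04289 M.
Kb = Kw/Ka = 1.0e-14 / 1.8 x 10^-5 = 5.56e-10.
[OH^-] = sqrt(Kb x [CH3COO-]) = sqrt(5.56e-10 x 0.04289) = 4.88e-6 M.
pOH = 5.31, so pH = 14.00 - 5.31 = 8.69.

8.69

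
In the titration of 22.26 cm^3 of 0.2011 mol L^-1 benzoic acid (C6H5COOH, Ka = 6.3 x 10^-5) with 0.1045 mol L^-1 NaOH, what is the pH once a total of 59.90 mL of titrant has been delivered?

n(acid) = 0.2011 x 0.02226 = 0.004476 mol; n(NaOH) added = 0.1045 x 0.05990 = 0.006260 mol.
Base is in excess by 0.006260 - 0.004476 = 0.001783 mol in a total volume of 0.08216 L.
[OH^-] = 0.001783/0.08216 = 0.02170 M, so pOH = 1.66 and pH = 14.00 - 1.66 = 12.34.

12.34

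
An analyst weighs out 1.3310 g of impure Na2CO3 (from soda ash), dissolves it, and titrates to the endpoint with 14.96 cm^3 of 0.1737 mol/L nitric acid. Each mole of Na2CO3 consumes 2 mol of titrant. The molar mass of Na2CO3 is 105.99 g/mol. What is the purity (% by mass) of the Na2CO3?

10.3%

n(HNO3) = 0.1737 x 0.01496 = 0.002599 mol.
n(Na2CO3) = 0.002599 / 2 = 0.001299 mol.
mass of Na2CO3 = 0.001299 x 105.99 = 0.1377 g.
% purity = 0.1377 / 1.3310 x 100 = 10.3%.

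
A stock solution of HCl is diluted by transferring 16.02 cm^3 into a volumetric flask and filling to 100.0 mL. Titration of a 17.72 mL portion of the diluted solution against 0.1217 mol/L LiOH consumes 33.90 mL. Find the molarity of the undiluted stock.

n(LiOH) = 0.1217 x 0.03390 = 0.004126 mol.
n(HCl) in the aliquot = 0.004126 mol.
[diluted HCl] = 0.004126 / 0.01772 = 0.2328 M.
Dilution factor = 100.0/16.02 = 6.242, so [stock] = 0.2328 x 6.242 = 1.45 M.

1.45 M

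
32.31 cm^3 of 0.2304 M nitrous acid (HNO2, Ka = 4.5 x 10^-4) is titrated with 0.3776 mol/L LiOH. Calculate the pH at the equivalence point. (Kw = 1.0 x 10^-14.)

n(HNO2) = 0.2304 x 0.03231 = 0.007444 mol; V(LiOH) at equivalence = 0.007444/0.3776 = 0.01971 L.
At equivalence all the acid is converted to NO2-; total volume = 0.03231 + 0.01971 = 0.05202 L, so [NO2-] = 0.007444/0.05202 = 0.1431 M.
Kb = Kw/Ka = 1.0e-14 / 4.5 x 10^-4 = 2.22e-11.
[OH^-] = sqrt(Kb x [NO2-]) = sqrt(2.22e-11 x 0.1431) = 1.78e-6 M.
pOH = 5.75, so pH = 14.00 - 5.75 = 8.25.

8.25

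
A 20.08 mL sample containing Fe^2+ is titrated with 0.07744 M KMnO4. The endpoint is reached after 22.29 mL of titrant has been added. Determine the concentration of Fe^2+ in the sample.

n(KMnO4) = 0.07744 x 0.02229 = 0.001726 mol.
From the balanced equation, 1 mol KMnO4 reacts with 5 mol Fe^2+, so n(Fe^2+) = 0.001726 x 5/1 = 0.008631 mol.
[Fe^2+] = 0.008631 / 0.02008 L = 0.430 M.

0.430 M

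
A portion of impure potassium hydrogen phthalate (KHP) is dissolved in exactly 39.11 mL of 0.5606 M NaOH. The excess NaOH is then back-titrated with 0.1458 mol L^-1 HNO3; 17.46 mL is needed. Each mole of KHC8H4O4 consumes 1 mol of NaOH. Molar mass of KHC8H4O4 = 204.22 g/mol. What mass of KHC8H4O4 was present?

Total n(NaOH) added = 0.5606 x 0.03911 = 0.02193 mol.
n(HNO3) used = 0.1458 x 0.01746 = 0.002546 mol, which equals the excess n(NaOH).
So n(NaOH) consumed by the sample = 0.02193 - 0.002546 = 0.01938 mol.
n(KHC8H4O4) = 0.01938 / 1 = 0.01938 mol.
mass = 0.01938 mol x 204.22 g/mol = 3.96 g.

3.96 g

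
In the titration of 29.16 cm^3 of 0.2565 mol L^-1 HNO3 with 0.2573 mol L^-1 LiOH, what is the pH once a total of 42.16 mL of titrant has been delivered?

12.67

n(acid) = 0.2565 x 0.02916 = 0.007480 mol; n(LiOH) added = 0.2573 x 0.04216 = 0.01085 mol.
Base is in excess by 0.01085 - 0.007480 = 0.003368 mol in a total volume of 0.07132 L.
[OH^-] = 0.003368/0.07132 = 0.04723 M, so pOH = 1.33 and pH = 14.00 - 1.33 = 12.67.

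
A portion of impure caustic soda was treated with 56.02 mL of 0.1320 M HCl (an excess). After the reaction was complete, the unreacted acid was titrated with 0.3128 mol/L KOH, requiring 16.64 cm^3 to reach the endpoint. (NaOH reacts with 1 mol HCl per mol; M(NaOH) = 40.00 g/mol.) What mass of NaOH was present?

0.0876 g

Total n(HCl) added = 0.1320 x 0.05602 = 0.007395 mol.
n(KOH) used = 0.3128 x 0.01664 = 0.005205 mol, which equals the excess n(HCl).
So n(HCl) consumed by the sample = 0.007395 - 0.005205 = 0.002190 mol.
n(NaOH) = 0.002190 / 1 = 0.002190 mol.
mass = 0.002190 mol x 40.00 g/mol = 0.0876 g.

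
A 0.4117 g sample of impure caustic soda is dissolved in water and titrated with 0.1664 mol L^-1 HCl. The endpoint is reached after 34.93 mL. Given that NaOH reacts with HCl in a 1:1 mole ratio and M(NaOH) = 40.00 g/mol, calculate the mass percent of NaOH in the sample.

n(HCl) = 0.1664 x 0.03493 = 0.005812 mol.
n(NaOH) = 0.005812 / 1 = 0.005812 mol.
mass of NaOH = 0.005812 x 40.00 = 0.2325 g.
% purity = 0.2325 / 0.4117 x 100 = 56.5%.

56.5%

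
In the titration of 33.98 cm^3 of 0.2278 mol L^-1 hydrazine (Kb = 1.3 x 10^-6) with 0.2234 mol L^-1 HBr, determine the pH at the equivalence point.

n(N2H4) = 0.2278 x 0.03398 = 0.007741 mol; V(HBr) at equivalence = 0.007741/0.2234 = 0.03465 L.
At equivalence the base is fully converted to N2H5+; total volume = 0.06863 L, so [N2H5+] = 0.007741/0.06863 = 0.1128 M.
Ka(N2H5+) = Kw/Kb = 1.0e-14 / 1.3 x 10^-6 = 7.69e-9.
[H^+] = sqrt(Ka x [N2H5+]) = sqrt(7.69e-9 x 0.1128) = 2.95e-5 M.
pH = -log(2.95e-5) = 4.53.

4.53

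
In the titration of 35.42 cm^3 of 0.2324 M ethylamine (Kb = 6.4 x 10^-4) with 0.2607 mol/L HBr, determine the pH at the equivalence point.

n(C2H5NH2) = 0.2324 x 0.03542 = 0.008232 mol; V(HBr) at equivalence = 0.008232/0.2607 = 0.03158 L.
At equivalence the base is fully converted to C2H5NH3+; total volume = 0.06700 L, so [C2H5NH3+] = 0.008232/0.06700 = 0.1229 M.
Ka(C2H5NH3+) = Kw/Kb = 1.0e-14 / 6.4 x 10^-4 = 1.56e-11.
[H^+] = sqrt(Ka x [C2H5NH3+]) = sqrt(1.56e-11 x 0.1229) = 1.39e-6 M.
pH = -log(1.39e-6) = 5.86.

5.86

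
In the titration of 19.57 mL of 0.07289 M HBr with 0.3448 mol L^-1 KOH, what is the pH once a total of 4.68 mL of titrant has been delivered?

11.89

n(acid) = 0.07289 x 0.01957 = 0.001426 mol; n(KOH) added = 0.3448 x 0.004680 = 0.001614 mol.
Base is in excess by 0.001614 - 0.001426 = 0.0001872 mol in a total volume of 0.02425 L.
[OH^-] = 0.0001872/0.02425 = 0.007720 M, so pOH = 2.11 and pH = 14.00 - 2.11 = 11.89.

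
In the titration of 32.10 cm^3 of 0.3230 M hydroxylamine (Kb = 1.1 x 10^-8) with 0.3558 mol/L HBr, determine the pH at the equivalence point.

3.41

n(NH2OH) = 0.3230 x 0.03210 = 0.01037 mol; V(HBr) at equivalence = 0.01037/0.3558 = 0.02914 L.
At equivalence the base is fully converted to NH3OH+; total volume = 0.06124 L, so [NH3OH+] = 0.01037/0.06124 = 0.1693 M.
Ka(NH3OH+) = Kw/Kb = 1.0e-14 / 1.1 x 10^-8 = 9.09e-7.
[H^+] = sqrt(Ka x [NH3OH+]) = sqrt(9.09e-7 x 0.1693) = 0.000392 M.
pH = -log(0.000392) = 3.41.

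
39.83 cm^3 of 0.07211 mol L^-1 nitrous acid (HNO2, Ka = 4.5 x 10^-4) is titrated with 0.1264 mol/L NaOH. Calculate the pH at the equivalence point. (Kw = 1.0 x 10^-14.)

8.00

n(HNO2) = 0.07211 x 0.03983 = 0.002872 mol; V(NaOH) at equivalence = 0.002872/0.1264 = 0.02272 L.
At equivalence all the acid is converted to NO2-; total volume = 0.03983 + 0.02272 = 0.06255 L, so [NO2-] = 0.002872/0.06255 = 0.04592 M.
Kb = Kw/Ka = 1.0e-14 / 4.5 x 10^-4 = 2.22e-11.
[OH^-] = sqrt(Kb x [NO2-]) = sqrt(2.22e-11 x 0.04592) = 1.01e-6 M.
pOH = 6.00, so pH = 14.00 - 6.00 = 8.00.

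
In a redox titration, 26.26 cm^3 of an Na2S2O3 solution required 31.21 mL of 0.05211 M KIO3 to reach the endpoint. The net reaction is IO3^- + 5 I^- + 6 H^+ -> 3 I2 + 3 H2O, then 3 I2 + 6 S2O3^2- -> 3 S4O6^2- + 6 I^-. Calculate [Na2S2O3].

0.372 M

n(KIO3) = 0.05211 x 0.03121 = 0.001626 mol.
From the balanced equation, 1 mol KIO3 reacts with 6 mol Na2S2O3, so n(Na2S2O3) = 0.001626 x 6/1 = 0.009758 mol.
[Na2S2O3] = 0.009758 / 0.02626 L = 0.372 M.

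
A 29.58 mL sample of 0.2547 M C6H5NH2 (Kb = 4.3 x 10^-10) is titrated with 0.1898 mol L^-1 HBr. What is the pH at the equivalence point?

n(C6H5NH2) = 0.2547 x 0.02958 = 0.007534 mol; V(HBr) at equivalence = 0.007534/0.1898 = 0.03969 L.
At equivalence the base is fully converted to C6H5NH3+; total volume = 0.06927 L, so [C6H5NH3+] = 0.007534/0.06927 = 0.1088 M.
Ka(C6H5NH3+) = Kw/Kb = 1.0e-14 / 4.3 x 10^-10 = 2.33e-5.
[H^+] = sqrt(Ka x [C6H5NH3+]) = sqrt(2.33e-5 x 0.1088) = 0.00159 M.
pH = -log(0.00159) = 2.80.

2.80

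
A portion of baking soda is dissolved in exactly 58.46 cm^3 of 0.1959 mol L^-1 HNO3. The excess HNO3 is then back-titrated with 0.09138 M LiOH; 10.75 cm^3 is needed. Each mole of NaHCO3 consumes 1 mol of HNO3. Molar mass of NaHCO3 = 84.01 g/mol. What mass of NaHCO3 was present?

0.880 g

Total n(HNO3) added = 0.1959 x 0.05846 = 0.01145 mol.
n(LiOH) used = 0.09138 x 0.01075 = 0.0009823 mol, which equals the excess n(HNO3).
So n(HNO3) consumed by the sample = 0.01145 - 0.0009823 = 0.01047 mol.
n(NaHCO3) = 0.01047 / 1 = 0.01047 mol.
mass = 0.01047 mol x 84.01 g/mol = 0.880 g.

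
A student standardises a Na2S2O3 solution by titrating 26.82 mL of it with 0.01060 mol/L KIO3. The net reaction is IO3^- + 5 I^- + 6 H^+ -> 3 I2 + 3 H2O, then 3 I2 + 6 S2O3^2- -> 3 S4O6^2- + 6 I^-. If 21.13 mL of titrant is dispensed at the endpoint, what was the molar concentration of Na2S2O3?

0.0501 M

n(KIO3) = 0.01060 x 0.02113 = 0.0002240 mol.
From the balanced equation, 1 mol KIO3 reacts with 6 mol Na2S2O3, so n(Na2S2O3) = 0.0002240 x 6/1 = 0.001344 mol.
[Na2S2O3] = 0.001344 / 0.02682 L = 0.0501 M.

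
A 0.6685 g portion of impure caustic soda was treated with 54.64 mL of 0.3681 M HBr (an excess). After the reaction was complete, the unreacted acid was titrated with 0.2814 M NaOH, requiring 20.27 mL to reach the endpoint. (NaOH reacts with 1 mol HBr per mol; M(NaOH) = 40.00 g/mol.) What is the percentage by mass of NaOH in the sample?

Total n(HBr) added = 0.3681 x 0.05464 = 0.02011 mol.
n(NaOH) used = 0.2814 x 0.02027 = 0.005704 mol, which equals the excess n(HBr).
So n(HBr) consumed by the sample = 0.02011 - 0.005704 = 0.01441 mol.
n(NaOH) = 0.01441 / 1 = 0.01441 mol.
mass NaOH = 0.01441 x 40.00 = 0.5764 g, so %NaOH = 0.5764/0.6685 x 100 = 86.2%.

86.2%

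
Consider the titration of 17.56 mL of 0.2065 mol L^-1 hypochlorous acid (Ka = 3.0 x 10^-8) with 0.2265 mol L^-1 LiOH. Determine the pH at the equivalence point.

n(HClO) = 0.2065 x 0.01756 = 0.003626 mol; V(LiOH) at equivalence = 0.003626/0.2265 = 0.01601 L.
At equivalence all the acid is converted to ClO-; total volume = 0.01756 + 0.01601 = 0.03357 L, so [ClO-] = 0.003626/0.03357 = 0.1080 M.
Kb = Kw/Ka = 1.0e-14 / 3.0 x 10^-8 = 3.33e-7.
[OH^-] = sqrt(Kb x [ClO-]) = sqrt(3.33e-7 x 0.1080) = 0.000190 M.
pOH = 3.72, so pH = 14.00 - 3.72 = 10.28.

10.28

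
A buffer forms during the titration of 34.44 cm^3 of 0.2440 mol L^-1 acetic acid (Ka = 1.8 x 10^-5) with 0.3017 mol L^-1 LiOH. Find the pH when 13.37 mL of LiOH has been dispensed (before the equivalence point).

4.71

Initial n(CH3COOH) = 0.2440 x 0.03444 = 0.008403 mol.
n(LiOH) added = 0.3017 x 0.01337 = 0.004034 mol, converting that many moles of CH3COOH to CH3COO-.
Remaining n(CH3COOH) = 0.004370 mol; n(CH3COO-) = 0.004034 mol.
By Henderson-Hasselbalch, pH = pKa + log([A^-]/[HA]) = 4.74 + log(0.004034/0.004370) = 4.74 + (-0.03) = 4.71.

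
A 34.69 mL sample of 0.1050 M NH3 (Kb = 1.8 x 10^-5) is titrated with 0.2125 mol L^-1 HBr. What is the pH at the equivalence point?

n(NH3) = 0.1050 x 0.03469 = 0.003642 mol; V(HBr) at equivalence = 0.003642/0.2125 = 0.01714 L.
At equivalence the base is fully converted to NH4+; total volume = 0.05183 L, so [NH4+] = 0.003642/0.05183 = 0.07028 M.
Ka(NH4+) = Kw/Kb = 1.0e-14 / 1.8 x 10^-5 = 5.56e-10.
[H^+] = sqrt(Ka x [NH4+]) = sqrt(5.56e-10 x 0.07028) = 6.25e-6 M.
pH = -log(6.25e-6) = 5.20.

5.20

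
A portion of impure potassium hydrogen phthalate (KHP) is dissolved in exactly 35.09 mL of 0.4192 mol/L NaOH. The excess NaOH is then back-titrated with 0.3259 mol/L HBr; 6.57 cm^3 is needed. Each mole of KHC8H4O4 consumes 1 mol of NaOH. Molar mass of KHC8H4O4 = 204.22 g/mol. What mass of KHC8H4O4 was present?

2.57 g

Total n(NaOH) added = 0.4192 x 0.03509 = 0.01471 mol.
n(HBr) used = 0.3259 x 0.006570 = 0.002141 mol, which equals the excess n(NaOH).
So n(NaOH) consumed by the sample = 0.01471 - 0.002141 = 0.01257 mol.
n(KHC8H4O4) = 0.01257 / 1 = 0.01257 mol.
mass = 0.01257 mol x 204.22 g/mol = 2.57 g.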